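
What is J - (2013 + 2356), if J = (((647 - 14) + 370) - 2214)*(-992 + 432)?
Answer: 673791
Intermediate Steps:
J = 678160 (J = ((633 + 370) - 2214)*(-560) = (1003 - 2214)*(-560) = -1211*(-560) = 678160)
J - (2013 + 2356) = 678160 - (2013 + 2356) = 678160 - 1*4369 = 678160 - 4369 = 673791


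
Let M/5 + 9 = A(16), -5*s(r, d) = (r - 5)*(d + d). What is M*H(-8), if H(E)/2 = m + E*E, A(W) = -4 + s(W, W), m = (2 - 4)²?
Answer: -56712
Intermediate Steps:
m = 4 (m = (-2)² = 4)
s(r, d) = -2*d*(-5 + r)/5 (s(r, d) = -(r - 5)*(d + d)/5 = -(-5 + r)*2*d/5 = -2*d*(-5 + r)/5)
A(W) = -4 + 2*W*(5 - W)/5
M = -417 (M = -45 + 5*(-4 - ⅖*16*(-5 + 16)) = -45 + 5*(-4 - ⅖*16*11) = -45 + 5*(-4 - 352/5) = -45 + 5*(-372/5) = -45 - 372 = -417)
H(E) = 8 + 2*E² (H(E) = 2*(4 + E*E) = 2*(4 + E²) = 8 + 2*E²)
M*H(-8) = -417*(8 + 2*(-8)²) = -417*(8 + 2*64) = -417*(8 + 128) = -417*136 = -56712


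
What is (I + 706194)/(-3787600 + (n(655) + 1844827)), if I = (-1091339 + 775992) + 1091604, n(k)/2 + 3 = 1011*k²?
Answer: 1482451/865545771 ≈ 0.0017127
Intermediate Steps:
n(k) = -6 + 2022*k² (n(k) = -6 + 2*(1011*k²) = -6 + 2022*k²)
I = 776257 (I = -315347 + 1091604 = 776257)
(I + 706194)/(-3787600 + (n(655) + 1844827)) = (776257 + 706194)/(-3787600 + ((-6 + 2022*655²) + 1844827)) = 1482451/(-3787600 + ((-6 + 2022*429025) + 1844827)) = 1482451/(-3787600 + ((-6 + 867488550) + 1844827)) = 1482451/(-3787600 + (867488544 + 1844827)) = 1482451/(-3787600 + 869333371) = 1482451/865545771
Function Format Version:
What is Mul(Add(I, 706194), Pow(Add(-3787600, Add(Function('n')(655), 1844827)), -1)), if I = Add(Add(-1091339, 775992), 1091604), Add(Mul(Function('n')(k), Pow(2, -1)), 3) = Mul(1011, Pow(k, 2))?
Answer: Rational(1482451, 865545771) ≈ 0.0017127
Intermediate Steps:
Function('n')(k) = Add(-6, Mul(2022, Pow(k, 2))) (Function('n')(k) = Add(-6, Mul(2, Mul(1011, Pow(k, 2)))) = Add(-6, Mul(2022, Pow(k, 2))))
I = 776257 (I = Add(-315347, 1091604) = 776257)
Mul(Add(I, 706194), Pow(Add(-3787600, Add(Function('n')(655), 1844827)), -1)) = Mul(Add(776257, 706194), Pow(Add(-3787600, Add(Add(-6, Mul(2022, Pow(655, 2))), 1844827)), -1)) = Mul(1482451, Pow(Add(-3787600, Add(Add(-6, Mul(2022, 429025)), 1844827)), -1)) = Mul(1482451, Pow(Add(-3787600, Add(Add(-6, 867488550), 1844827)), -1)) = Mul(1482451, Pow(Add(-3787600, Add(867488544, 1844827)), -1)) = Mul(1482451, Pow(Add(-3787600, 869333371), -1)) = Mul(1482451, Pow(865545771, -1)) = Mul(1482451, Rational(1, 865545771)) = Rational(1482451, 865545771)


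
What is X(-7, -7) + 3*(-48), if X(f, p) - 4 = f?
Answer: -147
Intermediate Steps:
X(f, p) = 4 + f
X(-7, -7) + 3*(-48) = (4 - 7) + 3*(-48) = -3 - 144 = -147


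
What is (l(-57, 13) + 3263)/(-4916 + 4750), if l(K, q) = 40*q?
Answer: -3783/166 ≈ -22.789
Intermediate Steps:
(l(-57, 13) + 3263)/(-4916 + 4750) = (40*13 + 3263)/(-4916 + 4750) = (520 + 3263)/(-166) = 3783*(-1/166) = -3783/166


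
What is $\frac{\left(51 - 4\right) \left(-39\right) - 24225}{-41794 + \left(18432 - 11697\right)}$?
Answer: $\frac{26058}{35059} \approx 0.74326$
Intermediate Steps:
$\frac{\left(51 - 4\right) \left(-39\right) - 24225}{-41794 + \left(18432 - 11697\right)} = \frac{47 \left(-39\right) - 24225}{-41794 + \left(18432 - 11697\right)} = \frac{-1833 - 24225}{-41794 + 6735} = - \frac{26058}{-35059} = \left(-26058\right) \left(- \frac{1}{35059}\right) = \frac{26058}{35059}$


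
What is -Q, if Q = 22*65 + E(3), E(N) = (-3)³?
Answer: -1403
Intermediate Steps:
E(N) = -27
Q = 1403 (Q = 22*65 - 27 = 1430 - 27 = 1403)
-Q = -1*1403 = -1403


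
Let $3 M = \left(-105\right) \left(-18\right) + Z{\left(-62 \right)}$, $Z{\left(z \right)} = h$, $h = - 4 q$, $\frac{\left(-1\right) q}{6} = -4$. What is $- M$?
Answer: $-598$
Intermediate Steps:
$q = 24$ ($q = \left(-6\right) \left(-4\right) = 24$)
$h = -96$ ($h = \left(-4\right) 24 = -96$)
$Z{\left(z \right)} = -96$
$M = 598$ ($M = \frac{\left(-105\right) \left(-18\right) - 96}{3} = \frac{1890 - 96}{3} = \frac{1}{3} \cdot 1794 = 598$)
$- M = \left(-1\right) 598 = -598$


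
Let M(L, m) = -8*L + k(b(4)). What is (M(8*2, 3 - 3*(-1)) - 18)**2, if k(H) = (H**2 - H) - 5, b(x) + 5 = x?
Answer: 22201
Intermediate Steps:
b(x) = -5 + x
k(H) = -5 + H**2 - H
M(L, m) = -3 - 8*L (M(L, m) = -8*L + (-5 + (-5 + 4)**2 - (-5 + 4)) = -8*L + (-5 + (-1)**2 - 1*(-1)) = -8*L + (-5 + 1 + 1) = -8*L - 3 = -3 - 8*L)
(M(8*2, 3 - 3*(-1)) - 18)**2 = ((-3 - 64*2) - 18)**2 = ((-3 - 8*16) - 18)**2 = ((-3 - 128) - 18)**2 = (-131 - 18)**2 = (-149)**2 = 22201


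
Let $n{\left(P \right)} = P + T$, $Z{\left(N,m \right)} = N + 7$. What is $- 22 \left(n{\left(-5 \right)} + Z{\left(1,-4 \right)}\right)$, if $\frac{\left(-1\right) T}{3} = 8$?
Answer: $462$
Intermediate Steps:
$Z{\left(N,m \right)} = 7 + N$
$T = -24$ ($T = \left(-3\right) 8 = -24$)
$n{\left(P \right)} = -24 + P$ ($n{\left(P \right)} = P - 24 = -24 + P$)
$- 22 \left(n{\left(-5 \right)} + Z{\left(1,-4 \right)}\right) = - 22 \left(\left(-24 - 5\right) + \left(7 + 1\right)\right) = - 22 \left(-29 + 8\right) = \left(-22\right) \left(-21\right) = 462$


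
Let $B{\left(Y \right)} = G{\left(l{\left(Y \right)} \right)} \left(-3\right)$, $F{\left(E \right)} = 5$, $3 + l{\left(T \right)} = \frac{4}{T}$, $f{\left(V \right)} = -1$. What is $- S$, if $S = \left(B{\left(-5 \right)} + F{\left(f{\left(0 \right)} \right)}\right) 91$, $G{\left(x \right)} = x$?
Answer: $- \frac{7462}{5} \approx -1492.4$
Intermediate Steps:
$l{\left(T \right)} = -3 + \frac{4}{T}$
$B{\left(Y \right)} = 9 - \frac{12}{Y}$ ($B{\left(Y \right)} = \left(-3 + \frac{4}{Y}\right) \left(-3\right) = 9 - \frac{12}{Y}$)
$S = \frac{7462}{5}$ ($S = \left(\left(9 - \frac{12}{-5}\right) + 5\right) 91 = \left(\left(9 - - \frac{12}{5}\right) + 5\right) 91 = \left(\left(9 + \frac{12}{5}\right) + 5\right) 91 = \left(\frac{57}{5} + 5\right) 91 = \frac{82}{5} \cdot 91 = \frac{7462}{5} \approx 1492.4$)
$- S = \left(-1\right) \frac{7462}{5} = - \frac{7462}{5}$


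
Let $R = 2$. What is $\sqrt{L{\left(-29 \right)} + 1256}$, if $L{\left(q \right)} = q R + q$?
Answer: $\sqrt{1169} \approx 34.191$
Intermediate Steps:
$L{\left(q \right)} = 3 q$ ($L{\left(q \right)} = q 2 + q = 2 q + q = 3 q$)
$\sqrt{L{\left(-29 \right)} + 1256} = \sqrt{3 \left(-29\right) + 1256} = \sqrt{-87 + 1256} = \sqrt{1169}$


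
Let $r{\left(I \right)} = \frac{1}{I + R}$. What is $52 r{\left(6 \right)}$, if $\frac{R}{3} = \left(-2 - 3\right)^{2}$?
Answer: $\frac{52}{81} \approx 0.64198$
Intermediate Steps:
$R = 75$ ($R = 3 \left(-2 - 3\right)^{2} = 3 \left(-5\right)^{2} = 3 \cdot 25 = 75$)
$r{\left(I \right)} = \frac{1}{75 + I}$ ($r{\left(I \right)} = \frac{1}{I + 75} = \frac{1}{75 + I}$)
$52 r{\left(6 \right)} = \frac{52}{75 + 6} = \frac{52}{81}$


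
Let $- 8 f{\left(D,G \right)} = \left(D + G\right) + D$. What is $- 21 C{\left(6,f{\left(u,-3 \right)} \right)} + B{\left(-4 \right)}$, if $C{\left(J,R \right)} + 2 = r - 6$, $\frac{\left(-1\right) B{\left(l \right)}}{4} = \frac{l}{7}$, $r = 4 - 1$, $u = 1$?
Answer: $\frac{751}{7} \approx 107.29$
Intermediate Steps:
$r = 3$ ($r = 4 - 1 = 3$)
$B{\left(l \right)} = - \frac{4 l}{7}$ ($B{\left(l \right)} = - 4 \frac{l}{7} = - \frac{4 l}{7}$)
$f{\left(D,G \right)} = - \frac{D}{4} - \frac{G}{8}$ ($f{\left(D,G \right)} = - \frac{\left(D + G\right) + D}{8} = - \frac{G + 2 D}{8} = - \frac{D}{4} - \frac{G}{8}$)
$C{\left(J,R \right)} = -5$ ($C{\left(J,R \right)} = -2 + \left(3 - 6\right) = -2 - 3 = -5$)
$- 21 C{\left(6,f{\left(u,-3 \right)} \right)} + B{\left(-4 \right)} = \left(-21\right) \left(-5\right) - - \frac{16}{7} = 105 + \frac{16}{7} = \frac{751}{7}$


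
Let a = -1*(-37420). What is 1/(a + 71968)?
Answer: 1/109388 ≈ 9.1418e-6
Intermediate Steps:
a = 37420
1/(a + 71968) = 1/(37420 + 71968) = 1/109388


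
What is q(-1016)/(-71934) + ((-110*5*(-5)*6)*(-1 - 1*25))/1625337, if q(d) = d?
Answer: -540895252/2165129477 ≈ -0.24982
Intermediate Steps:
q(-1016)/(-71934) + ((-110*5*(-5)*6)*(-1 - 1*25))/1625337 = -1016/(-71934) + ((-110*5*(-5)*6)*(-1 - 1*25))/1625337 = -1016*(-1/71934) + ((-(-2750)*6)*(-1 - 25))*(1/1625337) = 508/35967 + (-110*(-150)*(-26))*(1/1625337) = 508/35967 + (16500*(-26))*(1/1625337) = 508/35967 - 429000*1/1625337 = 508/35967 - 143000/541779 = -540895252/2165129477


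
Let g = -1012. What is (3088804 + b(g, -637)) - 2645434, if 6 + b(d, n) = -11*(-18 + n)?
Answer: 450569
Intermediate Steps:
b(d, n) = 192 - 11*n (b(d, n) = -6 - 11*(-18 + n) = -6 + (198 - 11*n) = 192 - 11*n)
(3088804 + b(g, -637)) - 2645434 = (3088804 + (192 - 11*(-637))) - 2645434 = (3088804 + (192 + 7007)) - 2645434 = (3088804 + 7199) - 2645434 = 3096003 - 2645434 = 450569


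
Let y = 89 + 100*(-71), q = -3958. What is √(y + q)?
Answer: I*√10969 ≈ 104.73*I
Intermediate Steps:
y = -7011 (y = 89 - 7100 = -7011)
√(y + q) = √(-7011 - 3958) = √(-10969) = I*√10969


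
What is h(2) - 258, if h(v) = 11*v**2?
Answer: -214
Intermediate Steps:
h(2) - 258 = 11*2**2 - 258 = 11*4 - 258 = 44 - 258 = -214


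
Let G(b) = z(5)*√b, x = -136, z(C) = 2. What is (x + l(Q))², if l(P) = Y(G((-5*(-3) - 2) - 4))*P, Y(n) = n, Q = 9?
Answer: 6724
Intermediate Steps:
G(b) = 2*√b
l(P) = 6*P (l(P) = (2*√((-5*(-3) - 2) - 4))*P = (2*√((15 - 2) - 4))*P = (2*√(13 - 4))*P = (2*√9)*P = (2*3)*P = 6*P)
(x + l(Q))² = (-136 + 6*9)² = (-136 + 54)² = (-82)² = 6724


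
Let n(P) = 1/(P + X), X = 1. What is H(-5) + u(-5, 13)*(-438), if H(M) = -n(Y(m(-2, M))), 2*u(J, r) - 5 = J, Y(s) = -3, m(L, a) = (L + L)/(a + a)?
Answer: ½ ≈ 0.50000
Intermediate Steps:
m(L, a) = L/a (m(L, a) = (2*L)/((2*a)) = (2*L)*(1/(2*a)) = L/a)
u(J, r) = 5/2 + J/2
n(P) = 1/(1 + P) (n(P) = 1/(P + 1) = 1/(1 + P))
H(M) = ½ (H(M) = -1/(1 - 3) = -1/(-2) = -1*(-½) = ½)
H(-5) + u(-5, 13)*(-438) = ½ + (5/2 + (½)*(-5))*(-438) = ½ + (5/2 - 5/2)*(-438) = ½ + 0*(-438) = ½ + 0 = ½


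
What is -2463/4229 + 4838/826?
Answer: 156148/29603 ≈ 5.2747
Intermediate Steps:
-2463/4229 + 4838/826 = -2463*1/4229 + 4838*(1/826) = -2463/4229 + 41/7 = 156148/29603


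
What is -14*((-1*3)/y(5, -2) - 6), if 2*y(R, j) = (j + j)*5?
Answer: 399/5 ≈ 79.800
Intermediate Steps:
y(R, j) = 5*j (y(R, j) = ((j + j)*5)/2 = ((2*j)*5)/2 = (10*j)/2 = 5*j)
-14*((-1*3)/y(5, -2) - 6) = -14*((-1*3)/((5*(-2))) - 6) = -14*(-3/(-10) - 6) = -14*(-3*(-⅒) - 6) = -14*(3/10 - 6) = -14*(-57/10) = 399/5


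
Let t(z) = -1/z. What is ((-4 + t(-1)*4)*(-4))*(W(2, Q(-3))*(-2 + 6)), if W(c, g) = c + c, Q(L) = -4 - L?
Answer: 0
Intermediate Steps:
W(c, g) = 2*c
((-4 + t(-1)*4)*(-4))*(W(2, Q(-3))*(-2 + 6)) = ((-4 - 1/(-1)*4)*(-4))*((2*2)*(-2 + 6)) = ((-4 - 1*(-1)*4)*(-4))*(4*4) = ((-4 + 1*4)*(-4))*16 = ((-4 + 4)*(-4))*16 = (0*(-4))*16 = 0*16 = 0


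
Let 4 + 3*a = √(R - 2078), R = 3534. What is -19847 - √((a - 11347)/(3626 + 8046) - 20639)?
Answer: -19847 - I*√(6326772020826 - 35016*√91)/17508 ≈ -19847.0 - 143.67*I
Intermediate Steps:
a = -4/3 + 4*√91/3 (a = -4/3 + √(3534 - 2078)/3 = -4/3 + √1456/3 = -4/3 + (4*√91)/3 = -4/3 + 4*√91/3 ≈ 11.386)
-19847 - √((a - 11347)/(3626 + 8046) - 20639) = -19847 - √(((-4/3 + 4*√91/3) - 11347)/(3626 + 8046) - 20639) = -19847 - √((-34045/3 + 4*√91/3)/11672 - 20639) = -19847 - √((-34045/3 + 4*√91/3)*(1/11672) - 20639) = -19847 - √((-34045/35016 + √91/8754) - 20639) = -19847 - √(-722729269/35016 + √91/8754)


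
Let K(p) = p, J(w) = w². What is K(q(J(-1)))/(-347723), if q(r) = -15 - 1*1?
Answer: 16/347723 ≈ 4.6014e-5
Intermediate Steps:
q(r) = -16 (q(r) = -15 - 1 = -16)
K(q(J(-1)))/(-347723) = -16/(-347723) = -16*(-1/347723) = 16/347723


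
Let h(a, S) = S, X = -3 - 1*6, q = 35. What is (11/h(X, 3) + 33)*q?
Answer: 3850/3 ≈ 1283.3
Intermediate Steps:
X = -9 (X = -3 - 6 = -9)
(11/h(X, 3) + 33)*q = (11/3 + 33)*35 = (110/3)*35 = 3850/3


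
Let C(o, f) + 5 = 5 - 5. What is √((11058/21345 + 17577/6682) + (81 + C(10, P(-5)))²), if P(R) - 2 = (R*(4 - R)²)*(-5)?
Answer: √13062509224349085410/47542430 ≈ 76.021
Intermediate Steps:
P(R) = 2 - 5*R*(4 - R)² (P(R) = 2 + (R*(4 - R)²)*(-5) = 2 - 5*R*(4 - R)²)
C(o, f) = -5 (C(o, f) = -5 + (5 - 5) = -5 + 0 = -5)
√((11058/21345 + 17577/6682) + (81 + C(10, P(-5)))²) = √((11058/21345 + 17577/6682) + (81 - 5)²) = √((11058*(1/21345) + 17577*(1/6682)) + 76²) = √((3686/7115 + 17577/6682) + 5776) = √(149690207/47542430 + 5776) = √(274754765887/47542430) = √13062509224349085410/47542430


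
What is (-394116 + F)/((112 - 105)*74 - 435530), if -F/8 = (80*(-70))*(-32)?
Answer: 456929/108753 ≈ 4.2015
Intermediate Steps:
F = -1433600 (F = -8*80*(-70)*(-32) = -(-44800)*(-32) = -8*179200 = -1433600)
(-394116 + F)/((112 - 105)*74 - 435530) = (-394116 - 1433600)/((112 - 105)*74 - 435530) = -1827716/(7*74 - 435530) = -1827716/(518 - 435530) = -1827716/(-435012) = -1827716*(-1/435012) = 456929/108753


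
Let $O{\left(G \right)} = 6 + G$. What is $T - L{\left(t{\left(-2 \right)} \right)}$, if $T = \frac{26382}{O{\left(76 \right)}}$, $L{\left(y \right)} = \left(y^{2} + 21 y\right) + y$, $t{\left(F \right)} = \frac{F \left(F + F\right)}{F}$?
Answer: $\frac{16143}{41} \approx 393.73$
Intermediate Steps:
$t{\left(F \right)} = 2 F$ ($t{\left(F \right)} = \frac{F 2 F}{F} = \frac{2 F^{2}}{F} = 2 F$)
$L{\left(y \right)} = y^{2} + 22 y$
$T = \frac{13191}{41}$ ($T = \frac{26382}{6 + 76} = \frac{26382}{82} = 26382 \cdot \frac{1}{82} = \frac{13191}{41} \approx 321.73$)
$T - L{\left(t{\left(-2 \right)} \right)} = \frac{13191}{41} - 2 \left(-2\right) \left(22 + 2 \left(-2\right)\right) = \frac{13191}{41} - - 4 \left(22 - 4\right) = \frac{13191}{41} - \left(-4\right) 18 = \frac{13191}{41} - -72 = \frac{13191}{41} + 72 = \frac{16143}{41}$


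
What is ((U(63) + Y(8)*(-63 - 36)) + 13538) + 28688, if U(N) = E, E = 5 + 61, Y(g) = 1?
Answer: 42193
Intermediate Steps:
E = 66
U(N) = 66
((U(63) + Y(8)*(-63 - 36)) + 13538) + 28688 = ((66 + 1*(-63 - 36)) + 13538) + 28688 = ((66 + 1*(-99)) + 13538) + 28688 = ((66 - 99) + 13538) + 28688 = (-33 + 13538) + 28688 = 13505 + 28688 = 42193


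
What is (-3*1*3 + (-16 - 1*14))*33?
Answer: -1287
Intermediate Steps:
(-3*1*3 + (-16 - 1*14))*33 = (-3*3 + (-16 - 14))*33 = (-9 - 30)*33 = -39*33 = -1287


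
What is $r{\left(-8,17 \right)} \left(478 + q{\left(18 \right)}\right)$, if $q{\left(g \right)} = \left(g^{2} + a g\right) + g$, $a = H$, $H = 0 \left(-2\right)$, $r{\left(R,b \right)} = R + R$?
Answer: $-13120$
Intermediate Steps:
$r{\left(R,b \right)} = 2 R$
$H = 0$
$a = 0$
$q{\left(g \right)} = g + g^{2}$ ($q{\left(g \right)} = \left(g^{2} + 0 g\right) + g = \left(g^{2} + 0\right) + g = g^{2} + g = g + g^{2}$)
$r{\left(-8,17 \right)} \left(478 + q{\left(18 \right)}\right) = 2 \left(-8\right) \left(478 + 18 \left(1 + 18\right)\right) = - 16 \left(478 + 18 \cdot 19\right) = - 16 \left(478 + 342\right) = \left(-16\right) 820 = -13120$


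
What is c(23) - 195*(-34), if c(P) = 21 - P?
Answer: 6628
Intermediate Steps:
c(23) - 195*(-34) = (21 - 1*23) - 195*(-34) = (21 - 23) + 6630 = -2 + 6630 = 6628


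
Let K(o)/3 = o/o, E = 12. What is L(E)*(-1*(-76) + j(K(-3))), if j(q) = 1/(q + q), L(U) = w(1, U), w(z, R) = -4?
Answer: -914/3 ≈ -304.67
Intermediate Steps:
L(U) = -4
K(o) = 3 (K(o) = 3*(o/o) = 3*1 = 3)
j(q) = 1/(2*q)
L(E)*(-1*(-76) + j(K(-3))) = -4*(-1*(-76) + (½)/3) = -4*(76 + (½)*(⅓)) = -4*(76 + ⅙) = -4*457/6 = -914/3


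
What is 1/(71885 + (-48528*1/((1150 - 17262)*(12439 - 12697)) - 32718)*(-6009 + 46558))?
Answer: -2014/2671794091531 ≈ -7.5380e-10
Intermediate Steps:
1/(71885 + (-48528*1/((1150 - 17262)*(12439 - 12697)) - 32718)*(-6009 + 46558)) = 1/(71885 + (-48528/((-16112*(-258))) - 32718)*40549) = 1/(71885 + (-48528/4156896 - 32718)*40549) = 1/(71885 + (-48528*1/4156896 - 32718)*40549) = 1/(71885 + (-1011/86602 - 32718)*40549) = 1/(71885 - 2833445247/86602*40549) = 1/(71885 - 2671938867921/2014) = 1/(-2671794091531/2014) = -2014/2671794091531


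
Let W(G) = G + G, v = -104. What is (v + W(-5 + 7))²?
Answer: 10000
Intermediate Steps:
W(G) = 2*G
(v + W(-5 + 7))² = (-104 + 2*(-5 + 7))² = (-104 + 2*2)² = (-104 + 4)² = (-100)² = 10000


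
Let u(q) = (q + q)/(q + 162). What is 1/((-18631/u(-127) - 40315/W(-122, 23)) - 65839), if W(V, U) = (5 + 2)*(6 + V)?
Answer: -103124/6519714521 ≈ -1.5817e-5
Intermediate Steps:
u(q) = 2*q/(162 + q) (u(q) = (2*q)/(162 + q) = 2*q/(162 + q))
W(V, U) = 42 + 7*V (W(V, U) = 7*(6 + V) = 42 + 7*V)
1/((-18631/u(-127) - 40315/W(-122, 23)) - 65839) = 1/((-18631/(2*(-127)/(162 - 127)) - 40315/(42 + 7*(-122))) - 65839) = 1/((-18631/(2*(-127)/35) - 40315/(42 - 854)) - 65839) = 1/((-18631/(2*(-127)*(1/35)) - 40315/(-812)) - 65839) = 1/((-18631/(-254/35) - 40315*(-1/812)) - 65839) = 1/((-18631*(-35/254) + 40315/812) - 65839) = 1/((652085/254 + 40315/812) - 65839) = 1/(269866515/103124 - 65839) = 1/(-6519714521/103124) = -103124/6519714521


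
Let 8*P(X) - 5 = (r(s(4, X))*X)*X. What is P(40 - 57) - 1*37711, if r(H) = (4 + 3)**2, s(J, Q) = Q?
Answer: -143761/4 ≈ -35940.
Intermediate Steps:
r(H) = 49 (r(H) = 7**2 = 49)
P(X) = 5/8 + 49*X**2/8 (P(X) = 5/8 + ((49*X)*X)/8 = 5/8 + (49*X**2)/8 = 5/8 + 49*X**2/8)
P(40 - 57) - 1*37711 = (5/8 + 49*(40 - 57)**2/8) - 1*37711 = (5/8 + (49/8)*(-17)**2) - 37711 = (5/8 + (49/8)*289) - 37711 = (5/8 + 14161/8) - 37711 = 7083/4 - 37711 = -143761/4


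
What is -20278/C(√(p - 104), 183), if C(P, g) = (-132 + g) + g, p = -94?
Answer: -10139/117 ≈ -86.658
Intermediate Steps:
C(P, g) = -132 + 2*g
-20278/C(√(p - 104), 183) = -20278/(-132 + 2*183) = -20278/(-132 + 366) = -20278/234 = -20278*1/234 = -10139/117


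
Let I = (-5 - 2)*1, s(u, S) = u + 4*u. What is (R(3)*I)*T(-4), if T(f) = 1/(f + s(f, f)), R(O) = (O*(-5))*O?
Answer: -105/8 ≈ -13.125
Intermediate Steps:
R(O) = -5*O² (R(O) = (-5*O)*O = -5*O²)
s(u, S) = 5*u
T(f) = 1/(6*f) (T(f) = 1/(f + 5*f) = 1/(6*f))
I = -7 (I = -7*1 = -7)
(R(3)*I)*T(-4) = (-5*3²*(-7))*((⅙)/(-4)) = (-5*9*(-7))*((⅙)*(-¼)) = -45*(-7)*(-1/24) = 315*(-1/24) = -105/8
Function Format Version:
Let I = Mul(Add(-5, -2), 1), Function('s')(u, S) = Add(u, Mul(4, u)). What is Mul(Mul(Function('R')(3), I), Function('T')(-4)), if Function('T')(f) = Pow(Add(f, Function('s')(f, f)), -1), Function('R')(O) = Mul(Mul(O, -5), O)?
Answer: Rational(-105, 8) ≈ -13.125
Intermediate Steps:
Function('R')(O) = Mul(-5, Pow(O, 2)) (Function('R')(O) = Mul(Mul(-5, O), O) = Mul(-5, Pow(O, 2)))
Function('s')(u, S) = Mul(5, u)
Function('T')(f) = Mul(Rational(1, 6), Pow(f, -1)) (Function('T')(f) = Pow(Add(f, Mul(5, f)), -1) = Pow(Mul(6, f), -1) = Mul(Rational(1, 6), Pow(f, -1)))
I = -7 (I = Mul(-7, 1) = -7)
Mul(Mul(Function('R')(3), I), Function('T')(-4)) = Mul(Mul(Mul(-5, Pow(3, 2)), -7), Mul(Rational(1, 6), Pow(-4, -1))) = Mul(Mul(Mul(-5, 9), -7), Mul(Rational(1, 6), Rational(-1, 4))) = Mul(Mul(-45, -7), Rational(-1, 24)) = Mul(315, Rational(-1, 24)) = Rational(-105, 8)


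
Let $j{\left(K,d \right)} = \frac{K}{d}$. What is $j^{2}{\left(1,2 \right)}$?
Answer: $\frac{1}{4} \approx 0.25$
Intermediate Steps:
$j^{2}{\left(1,2 \right)} = \left(1 \cdot \frac{1}{2}\right)^{2} = \left(\frac{1}{2}\right)^{2} = \frac{1}{4}$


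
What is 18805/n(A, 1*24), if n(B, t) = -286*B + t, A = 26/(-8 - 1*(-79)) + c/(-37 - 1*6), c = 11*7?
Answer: 57411665/1317086 ≈ 43.590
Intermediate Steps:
c = 77
A = -4349/3053 (A = 26/(-8 - 1*(-79)) + 77/(-37 - 1*6) = 26/(-8 + 79) + 77/(-37 - 6) = 26/71 + 77/(-43) = 26*(1/71) + 77*(-1/43) = 26/71 - 77/43 = -4349/3053 ≈ -1.4245)
n(B, t) = t - 286*B
18805/n(A, 1*24) = 18805/(1*24 - 286*(-4349/3053)) = 18805/(24 + 1243814/3053) = 18805/(1317086/3053) = 18805*(3053/1317086) = 57411665/1317086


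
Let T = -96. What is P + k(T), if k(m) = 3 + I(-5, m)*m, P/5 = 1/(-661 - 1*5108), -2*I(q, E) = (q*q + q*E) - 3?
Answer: 139027126/5769 ≈ 24099.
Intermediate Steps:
I(q, E) = 3/2 - q**2/2 - E*q/2 (I(q, E) = -((q*q + q*E) - 3)/2 = -((q**2 + E*q) - 3)/2 = -(-3 + q**2 + E*q)/2 = 3/2 - q**2/2 - E*q/2)
P = -5/5769 (P = 5/(-661 - 1*5108) = 5/(-661 - 5108) = 5/(-5769) = 5*(-1/5769) = -5/5769 ≈ -0.00086670)
k(m) = 3 + m*(-11 + 5*m/2) (k(m) = 3 + (3/2 - 1/2*(-5)**2 - 1/2*m*(-5))*m = 3 + (3/2 - 1/2*25 + 5*m/2)*m = 3 + (3/2 - 25/2 + 5*m/2)*m = 3 + (-11 + 5*m/2)*m = 3 + m*(-11 + 5*m/2))
P + k(T) = -5/5769 + (3 + (1/2)*(-96)*(-22 + 5*(-96))) = -5/5769 + (3 + (1/2)*(-96)*(-22 - 480)) = -5/5769 + (3 + (1/2)*(-96)*(-502)) = -5/5769 + (3 + 24096) = -5/5769 + 24099 = 139027126/5769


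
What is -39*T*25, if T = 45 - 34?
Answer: -10725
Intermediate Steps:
T = 11
-39*T*25 = -39*11*25 = -429*25 = -10725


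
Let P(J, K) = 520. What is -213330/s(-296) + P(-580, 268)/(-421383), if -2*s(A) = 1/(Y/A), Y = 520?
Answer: -11686172619940/15591171 ≈ -7.4954e+5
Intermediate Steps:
s(A) = -A/1040 (s(A) = -A/520/2 = -A/1040)
-213330/s(-296) + P(-580, 268)/(-421383) = -213330/((-1/1040*(-296))) + 520/(-421383) = -213330/37/130 + 520*(-1/421383) = -213330*130/37 - 520/421383 = -27732900/37 - 520/421383 = -11686172619940/15591171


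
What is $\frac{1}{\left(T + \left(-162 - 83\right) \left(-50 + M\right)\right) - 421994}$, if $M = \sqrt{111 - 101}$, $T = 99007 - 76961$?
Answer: $- \frac{193849}{75154569477} + \frac{245 \sqrt{10}}{150309138954} \approx -2.5742 \cdot 10^{-6}$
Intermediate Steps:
$T = 22046$ ($T = 99007 + \left(-104410 + 27449\right) = 99007 - 76961 = 22046$)
$M = \sqrt{10} \approx 3.1623$
$\frac{1}{\left(T + \left(-162 - 83\right) \left(-50 + M\right)\right) - 421994} = \frac{1}{\left(22046 + \left(-162 - 83\right) \left(-50 + \sqrt{10}\right)\right) - 421994} = \frac{1}{\left(22046 - 245 \left(-50 + \sqrt{10}\right)\right) - 421994} = \frac{1}{\left(22046 + \left(12250 - 245 \sqrt{10}\right)\right) - 421994} = \frac{1}{\left(34296 - 245 \sqrt{10}\right) - 421994} = \frac{1}{-387698 - 245 \sqrt{10}}$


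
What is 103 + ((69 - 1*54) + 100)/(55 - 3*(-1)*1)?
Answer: 6089/58 ≈ 104.98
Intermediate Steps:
103 + ((69 - 1*54) + 100)/(55 - 3*(-1)*1) = 103 + ((69 - 54) + 100)/(55 + 3*1) = 103 + (15 + 100)/(55 + 3) = 103 + 115/58 = 6089/58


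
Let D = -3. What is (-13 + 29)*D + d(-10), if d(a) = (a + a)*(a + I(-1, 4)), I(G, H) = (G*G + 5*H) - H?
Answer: -188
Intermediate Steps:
I(G, H) = G² + 4*H (I(G, H) = (G² + 5*H) - H = G² + 4*H)
d(a) = 2*a*(17 + a) (d(a) = (a + a)*(a + ((-1)² + 4*4)) = (2*a)*(a + (1 + 16)) = (2*a)*(a + 17) = (2*a)*(17 + a) = 2*a*(17 + a))
(-13 + 29)*D + d(-10) = (-13 + 29)*(-3) + 2*(-10)*(17 - 10) = 16*(-3) + 2*(-10)*7 = -48 - 140 = -188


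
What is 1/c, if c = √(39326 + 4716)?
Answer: √122/2318 ≈ 0.0047650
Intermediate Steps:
c = 19*√122 (c = √44042 = 19*√122 ≈ 209.86)
1/c = 1/(19*√122) = √122/2318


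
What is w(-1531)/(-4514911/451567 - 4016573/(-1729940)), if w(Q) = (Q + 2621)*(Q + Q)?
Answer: 2607263480538528400/5996773315449 ≈ 4.3478e+5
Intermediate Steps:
w(Q) = 2*Q*(2621 + Q) (w(Q) = (2621 + Q)*(2*Q) = 2*Q*(2621 + Q))
w(-1531)/(-4514911/451567 - 4016573/(-1729940)) = (2*(-1531)*(2621 - 1531))/(-4514911/451567 - 4016573/(-1729940)) = (2*(-1531)*1090)/(-4514911*1/451567 - 4016573*(-1/1729940)) = -3337580/(-4514911/451567 + 4016573/1729940) = -3337580/(-5996773315449/781183815980) = -3337580*(-781183815980/5996773315449) = 2607263480538528400/5996773315449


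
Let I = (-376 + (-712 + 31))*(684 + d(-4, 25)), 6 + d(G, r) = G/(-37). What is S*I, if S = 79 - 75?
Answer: -106080520/37 ≈ -2.8670e+6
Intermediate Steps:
S = 4
d(G, r) = -6 - G/37 (d(G, r) = -6 + G/(-37) = -6 + G*(-1/37) = -6 - G/37)
I = -26520130/37 (I = (-376 + (-712 + 31))*(684 + (-6 - 1/37*(-4))) = (-376 - 681)*(684 + (-6 + 4/37)) = -1057*(684 - 218/37) = -1057*25090/37 = -26520130/37 ≈ -7.1676e+5)
S*I = 4*(-26520130/37) = -106080520/37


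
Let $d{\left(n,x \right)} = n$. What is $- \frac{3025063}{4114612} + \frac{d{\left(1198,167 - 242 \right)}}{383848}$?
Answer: $- \frac{36132346164}{49355799593} \approx -0.73208$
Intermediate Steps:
$- \frac{3025063}{4114612} + \frac{d{\left(1198,167 - 242 \right)}}{383848} = - \frac{3025063}{4114612} + \frac{1198}{383848} = \left(-3025063\right) \frac{1}{4114612} + 1198 \cdot \frac{1}{383848} = - \frac{3025063}{4114612} + \frac{599}{191924} = - \frac{36132346164}{49355799593}$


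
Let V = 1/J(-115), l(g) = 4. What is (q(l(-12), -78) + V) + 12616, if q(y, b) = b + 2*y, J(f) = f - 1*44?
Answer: 1994813/159 ≈ 12546.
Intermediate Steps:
J(f) = -44 + f (J(f) = f - 44 = -44 + f)
V = -1/159 (V = 1/(-44 - 115) = 1/(-159) = -1/159 ≈ -0.0062893)
(q(l(-12), -78) + V) + 12616 = ((-78 + 2*4) - 1/159) + 12616 = ((-78 + 8) - 1/159) + 12616 = (-70 - 1/159) + 12616 = -11131/159 + 12616 = 1994813/159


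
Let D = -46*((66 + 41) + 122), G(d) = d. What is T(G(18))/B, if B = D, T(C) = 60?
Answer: -30/5267 ≈ -0.0056958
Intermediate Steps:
D = -10534 (D = -46*(107 + 122) = -46*229 = -10534)
B = -10534
T(G(18))/B = 60/(-10534) = 60*(-1/10534) = -30/5267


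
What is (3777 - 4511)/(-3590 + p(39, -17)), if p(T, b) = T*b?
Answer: 734/4253 ≈ 0.17258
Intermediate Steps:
(3777 - 4511)/(-3590 + p(39, -17)) = (3777 - 4511)/(-3590 + 39*(-17)) = -734/(-3590 - 663) = -734/(-4253) = -734*(-1/4253) = 734/4253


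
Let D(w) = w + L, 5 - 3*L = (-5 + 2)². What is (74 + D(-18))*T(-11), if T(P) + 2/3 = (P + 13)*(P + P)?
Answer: -21976/9 ≈ -2441.8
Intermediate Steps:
L = -4/3 (L = 5/3 - (-5 + 2)²/3 = 5/3 - ⅓*(-3)² = 5/3 - ⅓*9 = 5/3 - 3 = -4/3 ≈ -1.3333)
T(P) = -⅔ + 2*P*(13 + P) (T(P) = -⅔ + (P + 13)*(P + P) = -⅔ + (13 + P)*(2*P) = -⅔ + 2*P*(13 + P))
D(w) = -4/3 + w (D(w) = w - 4/3 = -4/3 + w)
(74 + D(-18))*T(-11) = (74 + (-4/3 - 18))*(-⅔ + 2*(-11)² + 26*(-11)) = (74 - 58/3)*(-⅔ + 2*121 - 286) = 164*(-⅔ + 242 - 286)/3 = (164/3)*(-134/3) = -21976/9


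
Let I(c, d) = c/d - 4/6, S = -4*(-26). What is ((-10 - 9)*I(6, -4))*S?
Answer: 12844/3 ≈ 4281.3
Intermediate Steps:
S = 104
I(c, d) = -⅔ + c/d (I(c, d) = c/d - 4*⅙ = c/d - ⅔ = -⅔ + c/d)
((-10 - 9)*I(6, -4))*S = ((-10 - 9)*(-⅔ + 6/(-4)))*104 = -19*(-⅔ + 6*(-¼))*104 = -19*(-⅔ - 3/2)*104 = -19*(-13/6)*104 = (247/6)*104 = 12844/3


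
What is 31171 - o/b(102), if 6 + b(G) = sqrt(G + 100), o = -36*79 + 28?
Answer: 2595641/83 + 1408*sqrt(202)/83 ≈ 31514.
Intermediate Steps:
o = -2816 (o = -2844 + 28 = -2816)
b(G) = -6 + sqrt(100 + G) (b(G) = -6 + sqrt(G + 100) = -6 + sqrt(100 + G))
31171 - o/b(102) = 31171 - (-2816)/(-6 + sqrt(100 + 102)) = 31171 - (-2816)/(-6 + sqrt(202)) = 31171 + 2816/(-6 + sqrt(202))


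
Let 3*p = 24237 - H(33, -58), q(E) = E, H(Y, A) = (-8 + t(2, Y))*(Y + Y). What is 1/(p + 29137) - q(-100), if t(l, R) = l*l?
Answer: 3730401/37304 ≈ 100.00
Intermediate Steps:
t(l, R) = l**2
H(Y, A) = -8*Y (H(Y, A) = (-8 + 2**2)*(Y + Y) = (-8 + 4)*(2*Y) = -8*Y)
p = 8167 (p = (24237 - (-8)*33)/3 = (24237 - 1*(-264))/3 = (24237 + 264)/3 = (1/3)*24501 = 8167)
1/(p + 29137) - q(-100) = 1/(8167 + 29137) - 1*(-100) = 1/37304 + 100 = 3730401/37304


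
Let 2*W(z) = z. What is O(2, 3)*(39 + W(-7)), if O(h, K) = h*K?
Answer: 213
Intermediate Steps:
W(z) = z/2
O(h, K) = K*h
O(2, 3)*(39 + W(-7)) = (3*2)*(39 + (1/2)*(-7)) = 6*(39 - 7/2) = 6*(71/2) = 213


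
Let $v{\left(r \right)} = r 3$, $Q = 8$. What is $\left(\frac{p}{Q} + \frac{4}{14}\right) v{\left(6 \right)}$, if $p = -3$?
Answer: $- \frac{45}{28} \approx -1.6071$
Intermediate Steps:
$v{\left(r \right)} = 3 r$
$\left(\frac{p}{Q} + \frac{4}{14}\right) v{\left(6 \right)} = \left(- \frac{3}{8} + \frac{4}{14}\right) 3 \cdot 6 = \left(\left(-3\right) \frac{1}{8} + 4 \cdot \frac{1}{14}\right) 18 = \left(- \frac{3}{8} + \frac{2}{7}\right) 18 = \left(- \frac{5}{56}\right) 18 = - \frac{45}{28}$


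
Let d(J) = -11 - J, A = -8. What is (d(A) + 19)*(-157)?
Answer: -2512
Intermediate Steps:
(d(A) + 19)*(-157) = ((-11 - 1*(-8)) + 19)*(-157) = ((-11 + 8) + 19)*(-157) = (-3 + 19)*(-157) = 16*(-157) = -2512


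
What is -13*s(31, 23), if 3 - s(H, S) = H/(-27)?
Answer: -1456/27 ≈ -53.926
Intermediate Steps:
s(H, S) = 3 + H/27 (s(H, S) = 3 - H/(-27) = 3 - H*(-1)/27 = 3 - (-1)*H/27 = 3 + H/27)
-13*s(31, 23) = -13*(3 + (1/27)*31) = -13*(3 + 31/27) = -13*112/27 = -1456/27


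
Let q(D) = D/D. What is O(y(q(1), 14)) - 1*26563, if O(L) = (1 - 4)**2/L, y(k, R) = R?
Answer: -371873/14 ≈ -26562.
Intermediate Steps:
q(D) = 1
O(L) = 9/L (O(L) = (-3)**2/L = 9/L)
O(y(q(1), 14)) - 1*26563 = 9/14 - 1*26563 = 9*(1/14) - 26563 = 9/14 - 26563 = -371873/14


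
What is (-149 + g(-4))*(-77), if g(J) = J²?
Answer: 10241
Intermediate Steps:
(-149 + g(-4))*(-77) = (-149 + (-4)²)*(-77) = (-149 + 16)*(-77) = -133*(-77) = 10241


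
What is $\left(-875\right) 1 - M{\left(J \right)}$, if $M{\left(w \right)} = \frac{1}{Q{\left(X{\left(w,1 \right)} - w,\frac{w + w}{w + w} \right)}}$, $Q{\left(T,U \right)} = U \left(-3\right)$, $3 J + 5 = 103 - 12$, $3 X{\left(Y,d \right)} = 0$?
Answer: $- \frac{2624}{3} \approx -874.67$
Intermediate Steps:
$X{\left(Y,d \right)} = 0$ ($X{\left(Y,d \right)} = \frac{1}{3} \cdot 0 = 0$)
$J = \frac{86}{3}$ ($J = - \frac{5}{3} + \frac{103 - 12}{3} = - \frac{5}{3} + \frac{1}{3} \cdot 91 = - \frac{5}{3} + \frac{91}{3} = \frac{86}{3} \approx 28.667$)
$Q{\left(T,U \right)} = - 3 U$
$M{\left(w \right)} = - \frac{1}{3}$ ($M{\left(w \right)} = \frac{1}{\left(-3\right) \frac{w + w}{w + w}} = \frac{1}{\left(-3\right) \frac{2 w}{2 w}} = \frac{1}{\left(-3\right) 2 w \frac{1}{2 w}} = \frac{1}{\left(-3\right) 1} = \frac{1}{-3} = - \frac{1}{3}$)
$\left(-875\right) 1 - M{\left(J \right)} = \left(-875\right) 1 - - \frac{1}{3} = -875 + \frac{1}{3} = - \frac{2624}{3}$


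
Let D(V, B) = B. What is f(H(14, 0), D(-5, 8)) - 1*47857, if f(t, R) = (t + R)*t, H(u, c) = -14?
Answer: -47773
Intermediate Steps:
f(t, R) = t*(R + t) (f(t, R) = (R + t)*t = t*(R + t))
f(H(14, 0), D(-5, 8)) - 1*47857 = -14*(8 - 14) - 1*47857 = -14*(-6) - 47857 = 84 - 47857 = -47773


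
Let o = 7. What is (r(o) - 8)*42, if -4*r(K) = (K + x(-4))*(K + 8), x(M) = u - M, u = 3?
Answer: -2541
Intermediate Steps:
x(M) = 3 - M
r(K) = -(7 + K)*(8 + K)/4 (r(K) = -(K + (3 - 1*(-4)))*(K + 8)/4 = -(K + (3 + 4))*(8 + K)/4 = -(K + 7)*(8 + K)/4 = -(7 + K)*(8 + K)/4)
(r(o) - 8)*42 = ((-14 - 15/4*7 - ¼*7²) - 8)*42 = ((-14 - 105/4 - ¼*49) - 8)*42 = ((-14 - 105/4 - 49/4) - 8)*42 = (-105/2 - 8)*42 = -121/2*42 = -2541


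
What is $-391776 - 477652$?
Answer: $-869428$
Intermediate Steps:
$-391776 - 477652 = -869428$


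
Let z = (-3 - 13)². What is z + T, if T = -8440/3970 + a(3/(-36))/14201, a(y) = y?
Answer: 17175484259/67653564 ≈ 253.87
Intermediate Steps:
z = 256 (z = (-16)² = 256)
T = -143828125/67653564 (T = -8440/3970 + (3/(-36))/14201 = -8440*1/3970 + (3*(-1/36))*(1/14201) = -844/397 - 1/12*1/14201 = -844/397 - 1/170412 = -143828125/67653564 ≈ -2.1259)
z + T = 256 - 143828125/67653564 = 17175484259/67653564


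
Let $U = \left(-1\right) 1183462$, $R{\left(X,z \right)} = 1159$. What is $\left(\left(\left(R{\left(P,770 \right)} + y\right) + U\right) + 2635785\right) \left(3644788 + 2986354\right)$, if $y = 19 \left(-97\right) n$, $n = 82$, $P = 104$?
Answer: $8636107570552$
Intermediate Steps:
$y = -151126$ ($y = 19 \left(-97\right) 82 = \left(-1843\right) 82 = -151126$)
$U = -1183462$
$\left(\left(\left(R{\left(P,770 \right)} + y\right) + U\right) + 2635785\right) \left(3644788 + 2986354\right) = \left(\left(\left(1159 - 151126\right) - 1183462\right) + 2635785\right) \left(3644788 + 2986354\right) = \left(\left(-149967 - 1183462\right) + 2635785\right) 6631142 = \left(-1333429 + 2635785\right) 6631142 = 1302356 \cdot 6631142 = 8636107570552$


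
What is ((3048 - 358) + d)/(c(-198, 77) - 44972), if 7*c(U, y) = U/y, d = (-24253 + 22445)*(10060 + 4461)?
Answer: 17382603/29779 ≈ 583.72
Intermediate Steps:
d = -26253968 (d = -1808*14521 = -26253968)
c(U, y) = U/(7*y) (c(U, y) = (U/y)/7 = U/(7*y))
((3048 - 358) + d)/(c(-198, 77) - 44972) = ((3048 - 358) - 26253968)/((⅐)*(-198)/77 - 44972) = (2690 - 26253968)/((⅐)*(-198)*(1/77) - 44972) = -26251278/(-18/49 - 44972) = -26251278/(-2203646/49) = -26251278*(-49/2203646) = 17382603/29779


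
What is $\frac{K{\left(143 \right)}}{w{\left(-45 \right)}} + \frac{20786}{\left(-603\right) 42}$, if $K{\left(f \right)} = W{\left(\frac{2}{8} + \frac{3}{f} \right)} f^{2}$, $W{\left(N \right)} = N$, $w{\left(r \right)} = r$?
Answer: $- \frac{6278803}{50652} \approx -123.96$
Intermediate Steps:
$K{\left(f \right)} = f^{2} \left(\frac{1}{4} + \frac{3}{f}\right)$ ($K{\left(f \right)} = \left(\frac{2}{8} + \frac{3}{f}\right) f^{2} = \left(2 \cdot \frac{1}{8} + \frac{3}{f}\right) f^{2} = \left(\frac{1}{4} + \frac{3}{f}\right) f^{2} = f^{2} \left(\frac{1}{4} + \frac{3}{f}\right)$)
$\frac{K{\left(143 \right)}}{w{\left(-45 \right)}} + \frac{20786}{\left(-603\right) 42} = \frac{\frac{1}{4} \cdot 143 \left(12 + 143\right)}{-45} + \frac{20786}{\left(-603\right) 42} = \frac{1}{4} \cdot 143 \cdot 155 \left(- \frac{1}{45}\right) + \frac{20786}{-25326} = \frac{22165}{4} \left(- \frac{1}{45}\right) + 20786 \left(- \frac{1}{25326}\right) = - \frac{4433}{36} - \frac{10393}{12663} = - \frac{6278803}{50652}$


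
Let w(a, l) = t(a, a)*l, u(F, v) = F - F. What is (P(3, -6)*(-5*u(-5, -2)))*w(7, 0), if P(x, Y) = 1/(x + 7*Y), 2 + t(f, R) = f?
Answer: 0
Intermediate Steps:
t(f, R) = -2 + f
u(F, v) = 0
w(a, l) = l*(-2 + a) (w(a, l) = (-2 + a)*l = l*(-2 + a))
(P(3, -6)*(-5*u(-5, -2)))*w(7, 0) = ((-5*0)/(3 + 7*(-6)))*(0*(-2 + 7)) = (0/(3 - 42))*(0*5) = (0/(-39))*0 = -1/39*0*0 = 0*0 = 0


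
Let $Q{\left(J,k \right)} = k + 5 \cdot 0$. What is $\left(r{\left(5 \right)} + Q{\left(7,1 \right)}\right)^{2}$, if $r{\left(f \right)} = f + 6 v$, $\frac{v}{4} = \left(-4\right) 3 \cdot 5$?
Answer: $2056356$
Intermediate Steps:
$v = -240$ ($v = 4 \left(-4\right) 3 \cdot 5 = 4 \left(\left(-12\right) 5\right) = 4 \left(-60\right) = -240$)
$Q{\left(J,k \right)} = k$ ($Q{\left(J,k \right)} = k + 0 = k$)
$r{\left(f \right)} = -1440 + f$ ($r{\left(f \right)} = f + 6 \left(-240\right) = f - 1440 = -1440 + f$)
$\left(r{\left(5 \right)} + Q{\left(7,1 \right)}\right)^{2} = \left(\left(-1440 + 5\right) + 1\right)^{2} = \left(-1435 + 1\right)^{2} = \left(-1434\right)^{2} = 2056356$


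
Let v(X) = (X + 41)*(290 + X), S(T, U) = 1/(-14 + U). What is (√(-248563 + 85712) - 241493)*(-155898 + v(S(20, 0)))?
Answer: 973913704299/28 - 28230201*I*√162851/196 ≈ 3.4783e+10 - 5.8124e+7*I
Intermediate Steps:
v(X) = (41 + X)*(290 + X)
(√(-248563 + 85712) - 241493)*(-155898 + v(S(20, 0))) = (√(-248563 + 85712) - 241493)*(-155898 + (11890 + (1/(-14 + 0))² + 331/(-14 + 0))) = (√(-162851) - 241493)*(-155898 + (11890 + (1/(-14))² + 331/(-14))) = (I*√162851 - 241493)*(-155898 + (11890 + (-1/14)² + 331*(-1/14))) = (-241493 + I*√162851)*(-155898 + (11890 + 1/196 - 331/14)) = (-241493 + I*√162851)*(-155898 + 2325807/196) = (-241493 + I*√162851)*(-28230201/196) = 973913704299/28 - 28230201*I*√162851/196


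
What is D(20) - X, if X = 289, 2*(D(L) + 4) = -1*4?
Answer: -295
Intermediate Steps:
D(L) = -6 (D(L) = -4 + (-1*4)/2 = -4 + (1/2)*(-4) = -4 - 2 = -6)
D(20) - X = -6 - 1*289 = -6 - 289 = -295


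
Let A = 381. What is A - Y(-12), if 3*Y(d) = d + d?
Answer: 389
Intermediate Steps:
Y(d) = 2*d/3 (Y(d) = (d + d)/3 = (2*d)/3 = 2*d/3)
A - Y(-12) = 381 - 2*(-12)/3 = 381 - 1*(-8) = 381 + 8 = 389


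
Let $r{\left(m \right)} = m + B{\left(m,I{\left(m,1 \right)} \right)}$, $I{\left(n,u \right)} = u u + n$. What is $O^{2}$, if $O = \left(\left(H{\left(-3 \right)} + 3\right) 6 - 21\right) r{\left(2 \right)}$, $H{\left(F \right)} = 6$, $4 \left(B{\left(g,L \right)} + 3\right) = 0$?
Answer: $1089$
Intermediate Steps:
$I{\left(n,u \right)} = n + u^{2}$ ($I{\left(n,u \right)} = u^{2} + n = n + u^{2}$)
$B{\left(g,L \right)} = -3$ ($B{\left(g,L \right)} = -3 + \frac{1}{4} \cdot 0 = -3 + 0 = -3$)
$r{\left(m \right)} = -3 + m$ ($r{\left(m \right)} = m - 3 = -3 + m$)
$O = -33$ ($O = \left(\left(6 + 3\right) 6 - 21\right) \left(-3 + 2\right) = \left(9 \cdot 6 - 21\right) \left(-1\right) = \left(54 - 21\right) \left(-1\right) = 33 \left(-1\right) = -33$)
$O^{2} = \left(-33\right)^{2} = 1089$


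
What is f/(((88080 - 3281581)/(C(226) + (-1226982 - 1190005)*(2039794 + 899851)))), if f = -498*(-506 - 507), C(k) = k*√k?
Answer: 3584330019503277510/3193501 - 114011124*√226/3193501 ≈ 1.1224e+12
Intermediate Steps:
C(k) = k^(3/2)
f = 504474 (f = -498*(-1013) = 504474)
f/(((88080 - 3281581)/(C(226) + (-1226982 - 1190005)*(2039794 + 899851)))) = 504474/(((88080 - 3281581)/(226^(3/2) + (-1226982 - 1190005)*(2039794 + 899851)))) = 504474/((-3193501/(226*√226 - 2416987*2939645))) = 504474/((-3193501/(226*√226 - 7105083749615))) = 504474/((-3193501/(-7105083749615 + 226*√226))) = 504474*(7105083749615/3193501 - 226*√226/3193501) = 3584330019503277510/3193501 - 114011124*√226/3193501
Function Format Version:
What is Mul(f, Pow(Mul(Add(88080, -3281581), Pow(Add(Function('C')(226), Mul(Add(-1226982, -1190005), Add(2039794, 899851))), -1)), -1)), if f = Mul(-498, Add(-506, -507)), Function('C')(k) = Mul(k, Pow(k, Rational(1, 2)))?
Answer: Add(Rational(3584330019503277510, 3193501), Mul(Rational(-114011124, 3193501), Pow(226, Rational(1, 2)))) ≈ 1.1224e+12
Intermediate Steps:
Function('C')(k) = Pow(k, Rational(3, 2))
f = 504474 (f = Mul(-498, -1013) = 504474)
Mul(f, Pow(Mul(Add(88080, -3281581), Pow(Add(Function('C')(226), Mul(Add(-1226982, -1190005), Add(2039794, 899851))), -1)), -1)) = Mul(504474, Pow(Mul(Add(88080, -3281581), Pow(Add(Pow(226, Rational(3, 2)), Mul(Add(-1226982, -1190005), Add(2039794, 899851))), -1)), -1)) = Mul(504474, Pow(Mul(-3193501, Pow(Add(Mul(226, Pow(226, Rational(1, 2))), Mul(-2416987, 2939645)), -1)), -1)) = Mul(504474, Pow(Mul(-3193501, Pow(Add(Mul(226, Pow(226, Rational(1, 2))), -7105083749615), -1)), -1)) = Mul(504474, Pow(Mul(-3193501, Pow(Add(-7105083749615, Mul(226, Pow(226, Rational(1, 2)))), -1)), -1)) = Mul(504474, Add(Rational(7105083749615, 3193501), Mul(Rational(-226, 3193501), Pow(226, Rational(1, 2))))) = Add(Rational(3584330019503277510, 3193501), Mul(Rational(-114011124, 3193501), Pow(226, Rational(1, 2))))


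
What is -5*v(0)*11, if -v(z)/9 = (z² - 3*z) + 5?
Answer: 2475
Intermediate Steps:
v(z) = -45 - 9*z² + 27*z (v(z) = -9*((z² - 3*z) + 5) = -9*(5 + z² - 3*z) = -45 - 9*z² + 27*z)
-5*v(0)*11 = -5*(-45 - 9*0² + 27*0)*11 = -5*(-45 - 9*0 + 0)*11 = -5*(-45 + 0 + 0)*11 = -5*(-45)*11 = 225*11 = 2475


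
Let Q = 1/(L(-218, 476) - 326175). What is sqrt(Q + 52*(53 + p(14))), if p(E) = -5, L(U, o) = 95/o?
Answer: 2*sqrt(15041782521556938205)/155259205 ≈ 49.960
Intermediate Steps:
Q = -476/155259205 (Q = 1/(95/476 - 326175) = 1/(-155259205/476) = -476/155259205 ≈ -3.0658e-6)
sqrt(Q + 52*(53 + p(14))) = sqrt(-476/155259205 + 52*(53 - 5)) = sqrt(-476/155259205 + 52*48) = sqrt(-476/155259205 + 2496) = sqrt(387526975204/155259205) = 2*sqrt(15041782521556938205)/155259205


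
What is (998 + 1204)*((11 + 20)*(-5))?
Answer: -341310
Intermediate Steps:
(998 + 1204)*((11 + 20)*(-5)) = 2202*(31*(-5)) = 2202*(-155) = -341310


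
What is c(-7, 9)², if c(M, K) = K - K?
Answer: 0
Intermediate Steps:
c(M, K) = 0
c(-7, 9)² = 0² = 0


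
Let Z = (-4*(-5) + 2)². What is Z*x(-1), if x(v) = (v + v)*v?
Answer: 968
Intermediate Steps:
x(v) = 2*v² (x(v) = (2*v)*v = 2*v²)
Z = 484 (Z = (20 + 2)² = 22² = 484)
Z*x(-1) = 484*(2*(-1)²) = 484*(2*1) = 484*2 = 968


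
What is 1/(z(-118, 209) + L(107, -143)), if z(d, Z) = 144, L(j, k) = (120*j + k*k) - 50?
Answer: 1/33383 ≈ 2.9955e-5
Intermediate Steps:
L(j, k) = -50 + k**2 + 120*j (L(j, k) = (120*j + k**2) - 50 = (k**2 + 120*j) - 50 = -50 + k**2 + 120*j)
1/(z(-118, 209) + L(107, -143)) = 1/(144 + (-50 + (-143)**2 + 120*107)) = 1/(144 + (-50 + 20449 + 12840)) = 1/(144 + 33239) = 1/33383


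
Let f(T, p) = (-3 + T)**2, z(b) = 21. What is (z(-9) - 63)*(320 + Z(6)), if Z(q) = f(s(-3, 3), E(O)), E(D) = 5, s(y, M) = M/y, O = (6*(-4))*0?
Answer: -14112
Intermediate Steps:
O = 0 (O = -24*0 = 0)
Z(q) = 16 (Z(q) = (-3 + 3/(-3))**2 = (-3 + 3*(-1/3))**2 = (-3 - 1)**2 = (-4)**2 = 16)
(z(-9) - 63)*(320 + Z(6)) = (21 - 63)*(320 + 16) = -42*336 = -14112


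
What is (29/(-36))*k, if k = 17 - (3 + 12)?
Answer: -29/18 ≈ -1.6111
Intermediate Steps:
k = 2 (k = 17 - 1*15 = 17 - 15 = 2)
(29/(-36))*k = (29/(-36))*2 = -1/36*29*2 = -29/36*2 = -29/18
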